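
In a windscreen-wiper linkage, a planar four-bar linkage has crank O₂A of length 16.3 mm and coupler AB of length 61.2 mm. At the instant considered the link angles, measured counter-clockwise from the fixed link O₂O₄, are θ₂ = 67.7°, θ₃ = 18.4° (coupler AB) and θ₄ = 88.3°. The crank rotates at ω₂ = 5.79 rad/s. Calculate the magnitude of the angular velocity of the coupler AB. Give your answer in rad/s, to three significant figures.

ω₂ = 5.79 rad/s
Differentiating the loop-closure r₂e^{iθ₂}+r₃e^{iθ₃}=r₁+r₄e^{iθ₄} gives r₂ω₂e^{iθ₂}+r₃ω₃e^{iθ₃}=r₄ω₄e^{iθ₄}.
Eliminating the other unknown: ω₃ = r₂ω₂ sin(θ₄−θ₂) / [r₃ sin(θ₃−θ₄)].
Numerator sine = +0.35184; denominator sine = -0.93909.
Result = 0.0163·5.79·(+0.35184) / (0.0612·(-0.93909)) = -0.57777 rad/s; magnitude 0.57777 rad/s.

0.578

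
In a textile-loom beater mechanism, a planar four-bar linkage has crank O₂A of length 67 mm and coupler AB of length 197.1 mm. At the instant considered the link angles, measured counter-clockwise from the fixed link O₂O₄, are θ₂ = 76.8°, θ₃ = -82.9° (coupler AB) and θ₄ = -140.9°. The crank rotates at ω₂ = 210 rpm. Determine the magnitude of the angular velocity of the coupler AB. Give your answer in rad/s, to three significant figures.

5.39

ω₂ = 21.99 rad/s (from 210 rpm).
Differentiating the loop-closure r₂e^{iθ₂}+r₃e^{iθ₃}=r₁+r₄e^{iθ₄} gives r₂ω₂e^{iθ₂}+r₃ω₃e^{iθ₃}=r₄ω₄e^{iθ₄}.
Eliminating the other unknown: ω₃ = r₂ω₂ sin(θ₄−θ₂) / [r₃ sin(θ₃−θ₄)].
Numerator sine = +0.61153; denominator sine = +0.84805.
Result = 0.067·21.99·(+0.61153) / (0.1971·(+0.84805)) = +5.3905 rad/s; magnitude 5.3905 rad/s.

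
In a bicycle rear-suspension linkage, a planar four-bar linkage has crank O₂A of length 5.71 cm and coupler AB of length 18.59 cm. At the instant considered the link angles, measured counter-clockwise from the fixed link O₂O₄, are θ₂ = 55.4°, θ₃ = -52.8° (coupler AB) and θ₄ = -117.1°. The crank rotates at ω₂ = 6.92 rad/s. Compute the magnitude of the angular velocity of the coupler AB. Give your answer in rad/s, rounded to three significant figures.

0.308

ω₂ = 6.92 rad/s
Differentiating the loop-closure r₂e^{iθ₂}+r₃e^{iθ₃}=r₁+r₄e^{iθ₄} gives r₂ω₂e^{iθ₂}+r₃ω₃e^{iθ₃}=r₄ω₄e^{iθ₄}.
Eliminating the other unknown: ω₃ = r₂ω₂ sin(θ₄−θ₂) / [r₃ sin(θ₃−θ₄)].
Numerator sine = -0.13053; denominator sine = +0.90108.
Result = 0.0571·6.92·(-0.13053) / (0.1859·(+0.90108)) = -0.30789 rad/s; magnitude 0.30789 rad/s.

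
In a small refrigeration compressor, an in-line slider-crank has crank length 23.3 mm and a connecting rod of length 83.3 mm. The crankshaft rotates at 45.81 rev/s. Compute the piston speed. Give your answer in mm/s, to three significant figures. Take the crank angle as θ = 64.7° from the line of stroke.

6810

ω = 2π·45.8 = 287.8 rad/s
For an in-line slider-crank, x = r cosθ + √(L² − r² sin²θ), so v = −rω sinθ·[1 + r cosθ/√(L² − r² sin²θ)].
With r = 0.0233 m, L = 0.0833 m, θ = 64.7°: √(L² − r² sin²θ) = 0.080592 m.
v = −0.0233·287.8·0.90408·[1 + 0.0233·0.42736/0.080592] = -6.8124 m/s.
|v| = 6.8124 m/s = 6812.4 mm/s.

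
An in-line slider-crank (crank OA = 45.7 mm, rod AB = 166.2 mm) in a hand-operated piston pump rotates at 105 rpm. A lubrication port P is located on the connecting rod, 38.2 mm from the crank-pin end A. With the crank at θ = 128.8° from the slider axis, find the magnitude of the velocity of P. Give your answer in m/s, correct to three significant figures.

ω = 11 rad/s.  Crank-pin speed |V_A| = rω = 0.5025 m/s, perpendicular to OA.
Rod angle: sinφ = −(r/L) sinθ ⇒ φ = -12.374°; ω_rod = −rω cosθ/√(L²−r²sin²θ) = +1.9396 rad/s.
V_P = V_A + ω_rod × AP, with AP = 0.0382 m along the rod.
Components: V_Px = −rω sinθ − a·ω_rod·sinφ = -0.37574 m/s;  V_Py = rω cosθ + a·ω_rod·cosφ = -0.2425 m/s.
|V_P| = √(V_Px² + V_Py²) = 0.4472 m/s.

0.447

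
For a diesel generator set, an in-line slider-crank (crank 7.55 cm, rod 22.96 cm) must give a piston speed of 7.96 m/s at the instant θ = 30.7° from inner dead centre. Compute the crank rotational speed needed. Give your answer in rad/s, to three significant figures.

For an in-line slider-crank, |v_piston| = rω|sinθ|·[1 + r cosθ/√(L² − r² sin²θ)].
With r = 0.0755 m, L = 0.2296 m, θ = 30.7°: the bracketed kinematic factor |dx/dθ| = 0.049602 m.
ω = v/|dx/dθ| = 7.96/0.049602 = 160.48 rad/s.

160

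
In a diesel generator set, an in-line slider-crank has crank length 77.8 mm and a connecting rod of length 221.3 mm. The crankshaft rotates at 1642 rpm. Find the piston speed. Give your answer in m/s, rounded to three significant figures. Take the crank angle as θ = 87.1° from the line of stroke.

ω = 2π·1642/60 = 171.9 rad/s
For an in-line slider-crank, x = r cosθ + √(L² − r² sin²θ), so v = −rω sinθ·[1 + r cosθ/√(L² − r² sin²θ)].
With r = 0.0778 m, L = 0.2213 m, θ = 87.1°: √(L² − r² sin²θ) = 0.20721 m.
v = −0.0778·171.9·0.99872·[1 + 0.0778·0.05059/0.20721] = -13.614 m/s.
|v| = 13.614 m/s.

13.6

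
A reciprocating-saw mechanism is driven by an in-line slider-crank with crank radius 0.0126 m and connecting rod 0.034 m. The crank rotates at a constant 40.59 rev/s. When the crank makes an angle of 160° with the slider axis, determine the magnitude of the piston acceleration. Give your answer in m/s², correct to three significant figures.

ω = 2π·40.6 = 255 rad/s
x(θ) = r cosθ + √(L² − r² sin²θ); with ω constant, a = ω²·d²x/dθ².
d²x/dθ² = −r cosθ − r²(cos2θ)/√u − r⁴ sin²2θ/(4u^{3/2}),  u = L² − r² sin²θ = 0.00113743 m².
Substituting r = 0.0126 m, L = 0.034 m, θ = 160°: d²x/dθ² = +0.0081662 m.
a = ω²·d²x/dθ² = (255)²·(+0.0081662) = +531.15 m/s²;  |a| = 531.15 m/s².

531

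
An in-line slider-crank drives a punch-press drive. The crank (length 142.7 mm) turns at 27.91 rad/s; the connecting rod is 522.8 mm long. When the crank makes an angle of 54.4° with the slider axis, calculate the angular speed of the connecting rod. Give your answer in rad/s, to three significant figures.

4.55

ω = 27.91 rad/s
The rod makes angle φ with the slider axis where L sinφ = r sinθ; differentiating, L cosφ·φ̇ = r ω cosθ.
L cosφ = √(L² − r² sin²θ) = 0.50976 m.
|ω_rod| = r ω |cosθ| / √(L² − r² sin²θ) = 0.1427·27.91·0.58212/0.50976 = 4.5481 rad/s.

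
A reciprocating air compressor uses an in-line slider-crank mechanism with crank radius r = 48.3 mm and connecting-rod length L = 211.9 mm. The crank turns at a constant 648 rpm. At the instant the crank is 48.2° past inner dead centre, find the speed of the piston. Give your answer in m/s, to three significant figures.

ω = 2π·648/60 = 67.86 rad/s
For an in-line slider-crank, x = r cosθ + √(L² − r² sin²θ), so v = −rω sinθ·[1 + r cosθ/√(L² − r² sin²θ)].
With r = 0.0483 m, L = 0.2119 m, θ = 48.2°: √(L² − r² sin²θ) = 0.20882 m.
v = −0.0483·67.86·0.74548·[1 + 0.0483·0.66653/0.20882] = -2.82 m/s.
|v| = 2.82 m/s.

2.82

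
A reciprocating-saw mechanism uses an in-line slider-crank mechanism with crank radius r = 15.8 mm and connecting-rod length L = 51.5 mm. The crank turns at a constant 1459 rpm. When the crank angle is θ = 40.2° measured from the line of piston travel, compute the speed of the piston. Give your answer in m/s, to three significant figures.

1.93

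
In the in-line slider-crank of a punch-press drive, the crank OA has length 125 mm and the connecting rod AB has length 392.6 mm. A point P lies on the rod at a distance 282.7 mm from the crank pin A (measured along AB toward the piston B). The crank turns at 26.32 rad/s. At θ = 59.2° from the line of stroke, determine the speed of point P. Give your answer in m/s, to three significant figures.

3.21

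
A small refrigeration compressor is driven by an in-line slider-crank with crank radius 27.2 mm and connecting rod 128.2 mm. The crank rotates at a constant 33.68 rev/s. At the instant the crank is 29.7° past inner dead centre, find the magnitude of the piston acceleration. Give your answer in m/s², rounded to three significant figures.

1190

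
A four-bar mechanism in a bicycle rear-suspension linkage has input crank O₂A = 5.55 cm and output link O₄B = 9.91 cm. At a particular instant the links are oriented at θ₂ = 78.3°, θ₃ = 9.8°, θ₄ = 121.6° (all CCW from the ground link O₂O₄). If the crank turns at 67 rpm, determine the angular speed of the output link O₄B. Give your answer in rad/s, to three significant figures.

ω₂ = 7.016 rad/s (from 67 rpm).
Differentiating the loop-closure r₂e^{iθ₂}+r₃e^{iθ₃}=r₁+r₄e^{iθ₄} gives r₂ω₂e^{iθ₂}+r₃ω₃e^{iθ₃}=r₄ω₄e^{iθ₄}.
Eliminating the other unknown: ω₄ = r₂ω₂ sin(θ₂−θ₃) / [r₄ sin(θ₄−θ₃)].
Numerator sine = +0.93042; denominator sine = +0.92849.
Result = 0.0555·7.016·(+0.93042) / (0.0991·(+0.92849)) = +3.9375 rad/s; magnitude 3.9375 rad/s.

3.94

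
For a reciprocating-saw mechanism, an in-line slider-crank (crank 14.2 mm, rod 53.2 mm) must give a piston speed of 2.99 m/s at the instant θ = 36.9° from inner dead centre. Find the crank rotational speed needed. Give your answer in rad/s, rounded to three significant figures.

288

For an in-line slider-crank, |v_piston| = rω|sinθ|·[1 + r cosθ/√(L² − r² sin²θ)].
With r = 0.0142 m, L = 0.0532 m, θ = 36.9°: the bracketed kinematic factor |dx/dθ| = 0.01037 m.
ω = v/|dx/dθ| = 2.99/0.01037 = 288.34 rad/s.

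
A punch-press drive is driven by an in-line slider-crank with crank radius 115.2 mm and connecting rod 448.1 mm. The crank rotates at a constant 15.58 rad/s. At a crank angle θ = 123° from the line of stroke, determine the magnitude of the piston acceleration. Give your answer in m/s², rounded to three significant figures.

18.1

ω = 15.58 rad/s
x(θ) = r cosθ + √(L² − r² sin²θ); with ω constant, a = ω²·d²x/dθ².
d²x/dθ² = −r cosθ − r²(cos2θ)/√u − r⁴ sin²2θ/(4u^{3/2}),  u = L² − r² sin²θ = 0.191459 m².
Substituting r = 0.1152 m, L = 0.4481 m, θ = 123°: d²x/dθ² = +0.07464 m.
a = ω²·d²x/dθ² = (15.58)²·(+0.07464) = +18.118 m/s²;  |a| = 18.118 m/s².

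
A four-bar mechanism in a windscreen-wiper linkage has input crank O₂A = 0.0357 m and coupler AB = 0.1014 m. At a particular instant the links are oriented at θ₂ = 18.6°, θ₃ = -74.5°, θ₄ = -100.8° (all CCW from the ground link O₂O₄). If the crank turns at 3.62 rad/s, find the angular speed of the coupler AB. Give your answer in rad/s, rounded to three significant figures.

ω₂ = 3.62 rad/s
Differentiating the loop-closure r₂e^{iθ₂}+r₃e^{iθ₃}=r₁+r₄e^{iθ₄} gives r₂ω₂e^{iθ₂}+r₃ω₃e^{iθ₃}=r₄ω₄e^{iθ₄}.
Eliminating the other unknown: ω₃ = r₂ω₂ sin(θ₄−θ₂) / [r₃ sin(θ₃−θ₄)].
Numerator sine = -0.87121; denominator sine = +0.44307.
Result = 0.0357·3.62·(-0.87121) / (0.1014·(+0.44307)) = -2.5061 rad/s; magnitude 2.5061 rad/s.

2.51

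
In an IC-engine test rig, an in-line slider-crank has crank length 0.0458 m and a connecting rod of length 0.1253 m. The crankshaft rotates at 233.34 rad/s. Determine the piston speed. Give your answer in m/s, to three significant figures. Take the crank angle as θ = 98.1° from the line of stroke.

ω = 233.3 rad/s
For an in-line slider-crank, x = r cosθ + √(L² − r² sin²θ), so v = −rω sinθ·[1 + r cosθ/√(L² − r² sin²θ)].
With r = 0.0458 m, L = 0.1253 m, θ = 98.1°: √(L² − r² sin²θ) = 0.11681 m.
v = −0.0458·233.3·0.99002·[1 + 0.0458·-0.14090/0.11681] = -9.9958 m/s.
|v| = 9.9958 m/s.

10.00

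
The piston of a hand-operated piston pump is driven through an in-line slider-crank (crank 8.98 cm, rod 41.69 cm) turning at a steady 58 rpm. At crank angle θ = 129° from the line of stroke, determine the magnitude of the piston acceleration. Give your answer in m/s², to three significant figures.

ω = 2π·58/60 = 6.074 rad/s
x(θ) = r cosθ + √(L² − r² sin²θ); with ω constant, a = ω²·d²x/dθ².
d²x/dθ² = −r cosθ − r²(cos2θ)/√u − r⁴ sin²2θ/(4u^{3/2}),  u = L² − r² sin²θ = 0.168935 m².
Substituting r = 0.0898 m, L = 0.4169 m, θ = 129°: d²x/dθ² = +0.060368 m.
a = ω²·d²x/dθ² = (6.074)²·(+0.060368) = +2.227 m/s²;  |a| = 2.227 m/s².

2.23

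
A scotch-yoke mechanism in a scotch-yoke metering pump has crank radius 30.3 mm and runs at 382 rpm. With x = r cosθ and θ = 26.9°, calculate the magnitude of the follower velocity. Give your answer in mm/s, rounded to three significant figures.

548

ω = 40 rad/s (from 382 rpm).
x = r cosθ ⇒ ẋ = −rω sinθ.
|v| = rω|sinθ| = 0.0303·40·|sin 26.9°| = 0.54839 m/s = 548.39 mm/s.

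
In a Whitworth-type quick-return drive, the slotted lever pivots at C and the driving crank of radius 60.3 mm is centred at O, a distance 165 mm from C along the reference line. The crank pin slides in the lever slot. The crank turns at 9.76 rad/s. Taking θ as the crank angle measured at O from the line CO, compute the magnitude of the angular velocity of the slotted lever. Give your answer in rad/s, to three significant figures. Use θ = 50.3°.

2.24

ω = 9.76 rad/s
Crank pin A relative to C: A = (d + r cosθ, r sinθ); lever angle φ = atan2(r sinθ, d + r cosθ).
Differentiating tanφ: φ̇ = rω(d cosθ + r)/(d² + r² + 2dr cosθ).
d² + r² + 2dr cosθ = |CA|² = 0.0435719 m²;  d cosθ + r = +0.1657 m.
|ω_lever| = |0.0603·9.76·+0.1657| / 0.0435719 = 2.2381 rad/s.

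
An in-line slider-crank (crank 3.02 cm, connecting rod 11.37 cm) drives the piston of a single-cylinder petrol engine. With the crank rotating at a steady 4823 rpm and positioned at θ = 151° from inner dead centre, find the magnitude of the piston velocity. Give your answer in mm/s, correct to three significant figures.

ω = 2π·4823/60 = 505.1 rad/s
For an in-line slider-crank, x = r cosθ + √(L² − r² sin²θ), so v = −rω sinθ·[1 + r cosθ/√(L² − r² sin²θ)].
With r = 0.0302 m, L = 0.1137 m, θ = 151°: √(L² − r² sin²θ) = 0.11275 m.
v = −0.0302·505.1·0.48481·[1 + 0.0302·-0.87462/0.11275] = -5.6625 m/s.
|v| = 5.6625 m/s = 5662.5 mm/s.

5660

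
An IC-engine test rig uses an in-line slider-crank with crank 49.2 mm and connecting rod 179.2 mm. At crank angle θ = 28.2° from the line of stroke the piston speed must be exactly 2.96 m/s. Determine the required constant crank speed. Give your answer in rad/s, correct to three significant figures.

For an in-line slider-crank, |v_piston| = rω|sinθ|·[1 + r cosθ/√(L² − r² sin²θ)].
With r = 0.0492 m, L = 0.1792 m, θ = 28.2°: the bracketed kinematic factor |dx/dθ| = 0.028923 m.
ω = v/|dx/dθ| = 2.96/0.028923 = 102.34 rad/s.

102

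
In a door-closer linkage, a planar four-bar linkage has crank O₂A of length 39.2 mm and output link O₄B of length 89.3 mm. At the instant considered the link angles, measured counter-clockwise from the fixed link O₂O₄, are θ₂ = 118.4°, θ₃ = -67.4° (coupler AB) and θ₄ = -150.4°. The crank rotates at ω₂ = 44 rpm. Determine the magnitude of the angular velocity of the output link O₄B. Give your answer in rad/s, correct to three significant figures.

0.206

ω₂ = 4.608 rad/s (from 44 rpm).
Differentiating the loop-closure r₂e^{iθ₂}+r₃e^{iθ₃}=r₁+r₄e^{iθ₄} gives r₂ω₂e^{iθ₂}+r₃ω₃e^{iθ₃}=r₄ω₄e^{iθ₄}.
Eliminating the other unknown: ω₄ = r₂ω₂ sin(θ₂−θ₃) / [r₄ sin(θ₄−θ₃)].
Numerator sine = -0.10106; denominator sine = -0.99255.
Result = 0.0392·4.608·(-0.10106) / (0.0893·(-0.99255)) = +0.20593 rad/s; magnitude 0.20593 rad/s.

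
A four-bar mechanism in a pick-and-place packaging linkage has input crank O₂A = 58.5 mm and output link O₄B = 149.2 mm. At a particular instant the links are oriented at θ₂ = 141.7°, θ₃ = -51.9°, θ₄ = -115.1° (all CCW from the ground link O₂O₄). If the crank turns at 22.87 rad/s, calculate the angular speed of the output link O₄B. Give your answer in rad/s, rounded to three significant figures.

ω₂ = 22.87 rad/s
Differentiating the loop-closure r₂e^{iθ₂}+r₃e^{iθ₃}=r₁+r₄e^{iθ₄} gives r₂ω₂e^{iθ₂}+r₃ω₃e^{iθ₃}=r₄ω₄e^{iθ₄}.
Eliminating the other unknown: ω₄ = r₂ω₂ sin(θ₂−θ₃) / [r₄ sin(θ₄−θ₃)].
Numerator sine = -0.23514; denominator sine = -0.89259.
Result = 0.0585·22.87·(-0.23514) / (0.1492·(-0.89259)) = +2.3623 rad/s; magnitude 2.3623 rad/s.

2.36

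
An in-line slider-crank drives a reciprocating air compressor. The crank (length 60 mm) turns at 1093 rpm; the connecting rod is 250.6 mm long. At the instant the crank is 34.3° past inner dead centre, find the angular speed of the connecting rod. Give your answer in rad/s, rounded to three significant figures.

ω = 114.5 rad/s (converted from 1093 rpm).
The rod makes angle φ with the slider axis where L sinφ = r sinθ; differentiating, L cosφ·φ̇ = r ω cosθ.
L cosφ = √(L² − r² sin²θ) = 0.24831 m.
|ω_rod| = r ω |cosθ| / √(L² − r² sin²θ) = 0.06·114.5·0.82610/0.24831 = 22.848 rad/s.

22.8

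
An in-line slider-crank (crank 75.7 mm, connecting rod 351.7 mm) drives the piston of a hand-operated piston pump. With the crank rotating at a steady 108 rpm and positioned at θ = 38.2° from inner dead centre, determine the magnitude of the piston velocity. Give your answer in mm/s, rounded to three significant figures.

620

ω = 2π·108/60 = 11.31 rad/s
For an in-line slider-crank, x = r cosθ + √(L² − r² sin²θ), so v = −rω sinθ·[1 + r cosθ/√(L² − r² sin²θ)].
With r = 0.0757 m, L = 0.3517 m, θ = 38.2°: √(L² − r² sin²θ) = 0.34857 m.
v = −0.0757·11.31·0.61841·[1 + 0.0757·0.78586/0.34857] = -0.61981 m/s.
|v| = 0.61981 m/s = 619.81 mm/s.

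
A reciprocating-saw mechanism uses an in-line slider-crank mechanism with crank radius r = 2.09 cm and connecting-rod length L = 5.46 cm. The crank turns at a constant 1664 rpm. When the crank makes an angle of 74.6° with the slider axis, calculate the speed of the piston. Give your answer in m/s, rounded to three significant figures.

3.90

ω = 2π·1664/60 = 174.3 rad/s
For an in-line slider-crank, x = r cosθ + √(L² − r² sin²θ), so v = −rω sinθ·[1 + r cosθ/√(L² − r² sin²θ)].
With r = 0.0209 m, L = 0.0546 m, θ = 74.6°: √(L² − r² sin²θ) = 0.050746 m.
v = −0.0209·174.3·0.96410·[1 + 0.0209·0.26556/0.050746] = -3.8952 m/s.
|v| = 3.8952 m/s.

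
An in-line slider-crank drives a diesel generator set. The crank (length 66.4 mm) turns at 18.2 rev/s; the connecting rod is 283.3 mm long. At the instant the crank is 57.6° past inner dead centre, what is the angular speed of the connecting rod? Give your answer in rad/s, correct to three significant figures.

14.7

ω = 114.4 rad/s (converted from 18.2 rev/s).
The rod makes angle φ with the slider axis where L sinφ = r sinθ; differentiating, L cosφ·φ̇ = r ω cosθ.
L cosφ = √(L² − r² sin²θ) = 0.2777 m.
|ω_rod| = r ω |cosθ| / √(L² − r² sin²θ) = 0.0664·114.4·0.53583/0.2777 = 14.651 rad/s.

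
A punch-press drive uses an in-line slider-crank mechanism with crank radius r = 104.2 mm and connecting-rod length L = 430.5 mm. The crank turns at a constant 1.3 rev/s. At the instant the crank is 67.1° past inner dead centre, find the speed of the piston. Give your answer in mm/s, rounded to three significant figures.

ω = 2π·1.3 = 8.168 rad/s
For an in-line slider-crank, x = r cosθ + √(L² − r² sin²θ), so v = −rω sinθ·[1 + r cosθ/√(L² − r² sin²θ)].
With r = 0.1042 m, L = 0.4305 m, θ = 67.1°: √(L² − r² sin²θ) = 0.41966 m.
v = −0.1042·8.168·0.92119·[1 + 0.1042·0.38912/0.41966] = -0.85979 m/s.
|v| = 0.85979 m/s = 859.79 mm/s.

860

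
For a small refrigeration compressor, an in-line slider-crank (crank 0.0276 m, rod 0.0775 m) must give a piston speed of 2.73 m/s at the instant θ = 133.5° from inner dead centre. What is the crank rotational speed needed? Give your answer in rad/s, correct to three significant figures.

183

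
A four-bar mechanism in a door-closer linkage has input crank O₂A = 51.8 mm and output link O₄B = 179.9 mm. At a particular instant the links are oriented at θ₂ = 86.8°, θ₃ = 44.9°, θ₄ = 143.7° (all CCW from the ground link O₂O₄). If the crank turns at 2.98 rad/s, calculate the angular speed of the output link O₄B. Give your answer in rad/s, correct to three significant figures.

0.580

ω₂ = 2.98 rad/s
Differentiating the loop-closure r₂e^{iθ₂}+r₃e^{iθ₃}=r₁+r₄e^{iθ₄} gives r₂ω₂e^{iθ₂}+r₃ω₃e^{iθ₃}=r₄ω₄e^{iθ₄}.
Eliminating the other unknown: ω₄ = r₂ω₂ sin(θ₂−θ₃) / [r₄ sin(θ₄−θ₃)].
Numerator sine = +0.66783; denominator sine = +0.98823.
Result = 0.0518·2.98·(+0.66783) / (0.1799·(+0.98823)) = +0.57986 rad/s; magnitude 0.57986 rad/s.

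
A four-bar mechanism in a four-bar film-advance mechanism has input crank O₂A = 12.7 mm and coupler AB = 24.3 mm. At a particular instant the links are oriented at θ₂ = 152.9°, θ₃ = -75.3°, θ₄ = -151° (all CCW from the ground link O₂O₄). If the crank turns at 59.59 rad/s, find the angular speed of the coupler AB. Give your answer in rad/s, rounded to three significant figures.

26.7

ω₂ = 59.59 rad/s
Differentiating the loop-closure r₂e^{iθ₂}+r₃e^{iθ₃}=r₁+r₄e^{iθ₄} gives r₂ω₂e^{iθ₂}+r₃ω₃e^{iθ₃}=r₄ω₄e^{iθ₄}.
Eliminating the other unknown: ω₃ = r₂ω₂ sin(θ₄−θ₂) / [r₃ sin(θ₃−θ₄)].
Numerator sine = +0.83001; denominator sine = +0.96902.
Result = 0.0127·59.59·(+0.83001) / (0.0243·(+0.96902)) = +26.676 rad/s; magnitude 26.676 rad/s.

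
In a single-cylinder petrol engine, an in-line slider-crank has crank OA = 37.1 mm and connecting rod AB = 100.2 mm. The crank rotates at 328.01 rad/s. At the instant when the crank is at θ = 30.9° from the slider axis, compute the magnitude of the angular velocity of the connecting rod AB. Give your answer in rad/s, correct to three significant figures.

106

ω = 328 rad/s
The rod makes angle φ with the slider axis where L sinφ = r sinθ; differentiating, L cosφ·φ̇ = r ω cosθ.
L cosφ = √(L² − r² sin²θ) = 0.098372 m.
|ω_rod| = r ω |cosθ| / √(L² − r² sin²θ) = 0.0371·328·0.85806/0.098372 = 106.15 rad/s.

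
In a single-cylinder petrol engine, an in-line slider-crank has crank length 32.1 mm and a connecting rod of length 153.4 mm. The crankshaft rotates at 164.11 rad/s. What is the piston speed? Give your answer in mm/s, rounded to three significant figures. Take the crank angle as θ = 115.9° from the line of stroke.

ω = 164.1 rad/s
For an in-line slider-crank, x = r cosθ + √(L² − r² sin²θ), so v = −rω sinθ·[1 + r cosθ/√(L² − r² sin²θ)].
With r = 0.0321 m, L = 0.1534 m, θ = 115.9°: √(L² − r² sin²θ) = 0.15066 m.
v = −0.0321·164.1·0.89956·[1 + 0.0321·-0.43680/0.15066] = -4.2978 m/s.
|v| = 4.2978 m/s = 4297.8 mm/s.

4300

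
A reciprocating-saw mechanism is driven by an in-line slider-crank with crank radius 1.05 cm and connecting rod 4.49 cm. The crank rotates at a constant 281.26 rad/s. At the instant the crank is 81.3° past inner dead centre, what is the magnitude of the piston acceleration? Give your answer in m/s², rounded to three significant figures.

ω = 281.3 rad/s
x(θ) = r cosθ + √(L² − r² sin²θ); with ω constant, a = ω²·d²x/dθ².
d²x/dθ² = −r cosθ − r²(cos2θ)/√u − r⁴ sin²2θ/(4u^{3/2}),  u = L² − r² sin²θ = 0.00190828 m².
Substituting r = 0.0105 m, L = 0.0449 m, θ = 81.3°: d²x/dθ² = +0.00081683 m.
a = ω²·d²x/dθ² = (281.3)²·(+0.00081683) = +64.617 m/s²;  |a| = 64.617 m/s².

64.6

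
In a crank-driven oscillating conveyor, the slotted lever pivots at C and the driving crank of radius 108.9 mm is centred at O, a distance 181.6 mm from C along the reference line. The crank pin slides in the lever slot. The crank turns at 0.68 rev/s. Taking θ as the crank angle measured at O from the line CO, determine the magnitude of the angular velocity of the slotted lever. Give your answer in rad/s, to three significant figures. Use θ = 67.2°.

1.39

ω = 4.273 rad/s (from 0.68 rev/s).
Crank pin A relative to C: A = (d + r cosθ, r sinθ); lever angle φ = atan2(r sinθ, d + r cosθ).
Differentiating tanφ: φ̇ = rω(d cosθ + r)/(d² + r² + 2dr cosθ).
d² + r² + 2dr cosθ = |CA|² = 0.060165 m²;  d cosθ + r = +0.17927 m.
|ω_lever| = |0.1089·4.273·+0.17927| / 0.060165 = 1.3864 rad/s.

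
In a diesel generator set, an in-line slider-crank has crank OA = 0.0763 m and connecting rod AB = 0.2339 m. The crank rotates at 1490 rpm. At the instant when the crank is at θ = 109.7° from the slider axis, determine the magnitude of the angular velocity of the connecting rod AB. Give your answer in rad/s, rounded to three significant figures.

18.0

ω = 156 rad/s (converted from 1490 rpm).
The rod makes angle φ with the slider axis where L sinφ = r sinθ; differentiating, L cosφ·φ̇ = r ω cosθ.
L cosφ = √(L² − r² sin²θ) = 0.2226 m.
|ω_rod| = r ω |cosθ| / √(L² − r² sin²θ) = 0.0763·156·0.33710/0.2226 = 18.029 rad/s.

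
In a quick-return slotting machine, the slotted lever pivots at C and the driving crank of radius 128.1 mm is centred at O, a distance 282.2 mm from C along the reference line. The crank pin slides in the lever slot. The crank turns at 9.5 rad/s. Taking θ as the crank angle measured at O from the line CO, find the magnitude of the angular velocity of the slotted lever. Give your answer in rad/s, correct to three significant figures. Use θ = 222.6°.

2.26

ω = 9.5 rad/s
Crank pin A relative to C: A = (d + r cosθ, r sinθ); lever angle φ = atan2(r sinθ, d + r cosθ).
Differentiating tanφ: φ̇ = rω(d cosθ + r)/(d² + r² + 2dr cosθ).
d² + r² + 2dr cosθ = |CA|² = 0.0428269 m²;  d cosθ + r = -0.079627 m.
|ω_lever| = |0.1281·9.5·-0.079627| / 0.0428269 = 2.2626 rad/s.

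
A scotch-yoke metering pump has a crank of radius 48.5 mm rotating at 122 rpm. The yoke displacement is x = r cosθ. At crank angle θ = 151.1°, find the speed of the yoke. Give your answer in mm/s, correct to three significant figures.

ω = 12.78 rad/s (from 122 rpm).
x = r cosθ ⇒ ẋ = −rω sinθ.
|v| = rω|sinθ| = 0.0485·12.78·|sin 151.1°| = 0.29945 m/s = 299.45 mm/s.

299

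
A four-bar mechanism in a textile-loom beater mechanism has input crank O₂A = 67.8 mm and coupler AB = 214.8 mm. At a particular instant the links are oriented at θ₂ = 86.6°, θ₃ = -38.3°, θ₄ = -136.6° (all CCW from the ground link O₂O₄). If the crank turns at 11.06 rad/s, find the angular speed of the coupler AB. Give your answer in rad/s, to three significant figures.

2.42

ω₂ = 11.06 rad/s
Differentiating the loop-closure r₂e^{iθ₂}+r₃e^{iθ₃}=r₁+r₄e^{iθ₄} gives r₂ω₂e^{iθ₂}+r₃ω₃e^{iθ₃}=r₄ω₄e^{iθ₄}.
Eliminating the other unknown: ω₃ = r₂ω₂ sin(θ₄−θ₂) / [r₃ sin(θ₃−θ₄)].
Numerator sine = +0.68455; denominator sine = +0.98953.
Result = 0.0678·11.06·(+0.68455) / (0.2148·(+0.98953)) = +2.4151 rad/s; magnitude 2.4151 rad/s.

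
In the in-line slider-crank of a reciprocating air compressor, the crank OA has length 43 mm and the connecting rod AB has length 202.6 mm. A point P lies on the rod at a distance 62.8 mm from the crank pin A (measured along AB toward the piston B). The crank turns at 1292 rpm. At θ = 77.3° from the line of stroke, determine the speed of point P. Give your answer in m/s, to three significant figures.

5.83

ω = 135.3 rad/s.  Crank-pin speed |V_A| = rω = 5.8178 m/s, perpendicular to OA.
Rod angle: sinφ = −(r/L) sinθ ⇒ φ = -11.949°; ω_rod = −rω cosθ/√(L²−r²sin²θ) = -6.4529 rad/s.
V_P = V_A + ω_rod × AP, with AP = 0.0628 m along the rod.
Components: V_Px = −rω sinθ − a·ω_rod·sinφ = -5.7594 m/s;  V_Py = rω cosθ + a·ω_rod·cosφ = +0.88256 m/s.
|V_P| = √(V_Px² + V_Py²) = 5.8266 m/s.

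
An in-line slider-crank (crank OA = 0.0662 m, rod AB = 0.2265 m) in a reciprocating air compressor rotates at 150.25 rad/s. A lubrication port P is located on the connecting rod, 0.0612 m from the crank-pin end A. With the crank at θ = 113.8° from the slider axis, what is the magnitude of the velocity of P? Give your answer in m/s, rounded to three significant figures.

9.27

ω = 150.2 rad/s.  Crank-pin speed |V_A| = rω = 9.9465 m/s, perpendicular to OA.
Rod angle: sinφ = −(r/L) sinθ ⇒ φ = -15.511°; ω_rod = −rω cosθ/√(L²−r²sin²θ) = +18.391 rad/s.
V_P = V_A + ω_rod × AP, with AP = 0.0612 m along the rod.
Components: V_Px = −rω sinθ − a·ω_rod·sinφ = -8.7997 m/s;  V_Py = rω cosθ + a·ω_rod·cosφ = -2.9293 m/s.
|V_P| = √(V_Px² + V_Py²) = 9.2745 m/s.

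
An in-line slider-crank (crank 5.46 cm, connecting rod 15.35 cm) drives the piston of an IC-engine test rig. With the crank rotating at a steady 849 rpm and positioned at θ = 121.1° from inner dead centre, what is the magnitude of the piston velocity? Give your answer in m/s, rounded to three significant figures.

ω = 2π·849/60 = 88.91 rad/s
For an in-line slider-crank, x = r cosθ + √(L² − r² sin²θ), so v = −rω sinθ·[1 + r cosθ/√(L² − r² sin²θ)].
With r = 0.0546 m, L = 0.1535 m, θ = 121.1°: √(L² − r² sin²θ) = 0.14621 m.
v = −0.0546·88.91·0.85627·[1 + 0.0546·-0.51653/0.14621] = -3.3548 m/s.
|v| = 3.3548 m/s.

3.35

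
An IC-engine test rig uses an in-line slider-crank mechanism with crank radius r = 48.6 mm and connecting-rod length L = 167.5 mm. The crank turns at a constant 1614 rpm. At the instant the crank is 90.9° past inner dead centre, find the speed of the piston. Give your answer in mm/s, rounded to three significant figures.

ω = 2π·1614/60 = 169 rad/s
For an in-line slider-crank, x = r cosθ + √(L² − r² sin²θ), so v = −rω sinθ·[1 + r cosθ/√(L² − r² sin²θ)].
With r = 0.0486 m, L = 0.1675 m, θ = 90.9°: √(L² − r² sin²θ) = 0.1603 m.
v = −0.0486·169·0.99988·[1 + 0.0486·-0.01571/0.1603] = -8.1741 m/s.
|v| = 8.1741 m/s = 8174.1 mm/s.

8170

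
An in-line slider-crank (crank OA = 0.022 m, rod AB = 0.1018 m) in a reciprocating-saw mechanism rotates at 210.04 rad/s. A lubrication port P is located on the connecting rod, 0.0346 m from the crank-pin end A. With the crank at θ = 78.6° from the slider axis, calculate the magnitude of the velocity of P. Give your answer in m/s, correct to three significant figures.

4.64

ω = 210 rad/s.  Crank-pin speed |V_A| = rω = 4.6209 m/s, perpendicular to OA.
Rod angle: sinφ = −(r/L) sinθ ⇒ φ = -12.231°; ω_rod = −rω cosθ/√(L²−r²sin²θ) = -9.1804 rad/s.
V_P = V_A + ω_rod × AP, with AP = 0.0346 m along the rod.
Components: V_Px = −rω sinθ − a·ω_rod·sinφ = -4.597 m/s;  V_Py = rω cosθ + a·ω_rod·cosφ = +0.60292 m/s.
|V_P| = √(V_Px² + V_Py²) = 4.6364 m/s.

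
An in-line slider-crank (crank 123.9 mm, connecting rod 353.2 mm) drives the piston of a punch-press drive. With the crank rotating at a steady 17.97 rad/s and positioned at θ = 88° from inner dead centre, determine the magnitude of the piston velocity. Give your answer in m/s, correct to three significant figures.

2.25

ω = 17.97 rad/s
For an in-line slider-crank, x = r cosθ + √(L² − r² sin²θ), so v = −rω sinθ·[1 + r cosθ/√(L² − r² sin²θ)].
With r = 0.1239 m, L = 0.3532 m, θ = 88°: √(L² − r² sin²θ) = 0.33078 m.
v = −0.1239·17.97·0.99939·[1 + 0.1239·0.03490/0.33078] = -2.2542 m/s.
|v| = 2.2542 m/s.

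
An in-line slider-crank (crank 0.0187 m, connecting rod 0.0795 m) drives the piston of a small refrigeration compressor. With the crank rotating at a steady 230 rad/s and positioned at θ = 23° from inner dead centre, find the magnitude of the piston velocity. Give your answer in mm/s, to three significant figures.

2050

ω = 230 rad/s
For an in-line slider-crank, x = r cosθ + √(L² − r² sin²θ), so v = −rω sinθ·[1 + r cosθ/√(L² − r² sin²θ)].
With r = 0.0187 m, L = 0.0795 m, θ = 23°: √(L² − r² sin²θ) = 0.079164 m.
v = −0.0187·230·0.39073·[1 + 0.0187·0.92050/0.079164] = -2.046 m/s.
|v| = 2.046 m/s = 2046 mm/s.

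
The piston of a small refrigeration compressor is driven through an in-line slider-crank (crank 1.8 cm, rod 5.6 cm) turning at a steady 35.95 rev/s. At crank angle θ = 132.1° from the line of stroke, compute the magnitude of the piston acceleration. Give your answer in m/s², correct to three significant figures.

ω = 2π·36 = 225.9 rad/s
x(θ) = r cosθ + √(L² − r² sin²θ); with ω constant, a = ω²·d²x/dθ².
d²x/dθ² = −r cosθ − r²(cos2θ)/√u − r⁴ sin²2θ/(4u^{3/2}),  u = L² − r² sin²θ = 0.00295763 m².
Substituting r = 0.018 m, L = 0.056 m, θ = 132.1°: d²x/dθ² = +0.012508 m.
a = ω²·d²x/dθ² = (225.9)²·(+0.012508) = +638.2 m/s²;  |a| = 638.2 m/s².

638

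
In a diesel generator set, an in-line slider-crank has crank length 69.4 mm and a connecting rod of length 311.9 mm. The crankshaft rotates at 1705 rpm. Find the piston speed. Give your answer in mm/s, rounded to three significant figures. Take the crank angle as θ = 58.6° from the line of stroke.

11800

ω = 2π·1705/60 = 178.5 rad/s
For an in-line slider-crank, x = r cosθ + √(L² − r² sin²θ), so v = −rω sinθ·[1 + r cosθ/√(L² − r² sin²θ)].
With r = 0.0694 m, L = 0.3119 m, θ = 58.6°: √(L² − r² sin²θ) = 0.30622 m.
v = −0.0694·178.5·0.85355·[1 + 0.0694·0.52101/0.30622] = -11.825 m/s.
|v| = 11.825 m/s = 11825 mm/s.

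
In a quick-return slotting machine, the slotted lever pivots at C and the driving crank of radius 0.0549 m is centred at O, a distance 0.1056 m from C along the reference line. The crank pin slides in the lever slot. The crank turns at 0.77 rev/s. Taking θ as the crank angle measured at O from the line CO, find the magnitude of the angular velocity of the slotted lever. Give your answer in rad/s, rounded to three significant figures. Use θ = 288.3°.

1.31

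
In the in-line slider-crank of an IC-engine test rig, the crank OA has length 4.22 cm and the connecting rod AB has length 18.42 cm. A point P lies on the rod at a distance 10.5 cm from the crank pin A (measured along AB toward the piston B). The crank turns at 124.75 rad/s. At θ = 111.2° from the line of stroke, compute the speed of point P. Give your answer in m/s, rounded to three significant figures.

4.74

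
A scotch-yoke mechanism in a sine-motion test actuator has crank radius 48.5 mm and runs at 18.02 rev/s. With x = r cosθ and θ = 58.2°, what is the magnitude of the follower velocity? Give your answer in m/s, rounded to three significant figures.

4.67

ω = 113.2 rad/s (from 18.02 rev/s).
x = r cosθ ⇒ ẋ = −rω sinθ.
|v| = rω|sinθ| = 0.0485·113.2·|sin 58.2°| = 4.667 m/s.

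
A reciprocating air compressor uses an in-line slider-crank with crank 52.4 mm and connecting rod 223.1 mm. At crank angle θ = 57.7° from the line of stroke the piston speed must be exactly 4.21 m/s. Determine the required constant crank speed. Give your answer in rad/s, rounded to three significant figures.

84.3

For an in-line slider-crank, |v_piston| = rω|sinθ|·[1 + r cosθ/√(L² − r² sin²θ)].
With r = 0.0524 m, L = 0.2231 m, θ = 57.7°: the bracketed kinematic factor |dx/dθ| = 0.049963 m.
ω = v/|dx/dθ| = 4.21/0.049963 = 84.262 rad/s.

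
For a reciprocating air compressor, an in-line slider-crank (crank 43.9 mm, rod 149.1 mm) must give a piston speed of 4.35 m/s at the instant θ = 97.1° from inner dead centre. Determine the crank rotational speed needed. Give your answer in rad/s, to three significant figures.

For an in-line slider-crank, |v_piston| = rω|sinθ|·[1 + r cosθ/√(L² − r² sin²θ)].
With r = 0.0439 m, L = 0.1491 m, θ = 97.1°: the bracketed kinematic factor |dx/dθ| = 0.041906 m.
ω = v/|dx/dθ| = 4.35/0.041906 = 103.8 rad/s.

104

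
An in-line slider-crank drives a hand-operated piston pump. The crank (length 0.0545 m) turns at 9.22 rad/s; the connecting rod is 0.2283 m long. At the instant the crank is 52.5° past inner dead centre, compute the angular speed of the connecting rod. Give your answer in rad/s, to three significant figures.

1.36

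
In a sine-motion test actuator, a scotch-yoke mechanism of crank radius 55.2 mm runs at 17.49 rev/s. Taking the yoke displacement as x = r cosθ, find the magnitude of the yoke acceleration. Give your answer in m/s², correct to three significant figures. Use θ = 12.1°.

652

ω = 109.9 rad/s (from 17.49 rev/s).
x = r cosθ ⇒ ẍ = −rω² cosθ (ω constant).
|a| = rω²|cosθ| = 0.0552·(109.9)²·|cos 12.1°| = 651.81 m/s².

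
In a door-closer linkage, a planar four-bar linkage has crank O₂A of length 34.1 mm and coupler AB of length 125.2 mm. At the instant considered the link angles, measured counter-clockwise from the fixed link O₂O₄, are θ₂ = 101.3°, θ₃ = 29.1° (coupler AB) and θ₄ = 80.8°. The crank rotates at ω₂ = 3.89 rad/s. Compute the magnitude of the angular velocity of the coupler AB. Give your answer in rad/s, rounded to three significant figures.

ω₂ = 3.89 rad/s
Differentiating the loop-closure r₂e^{iθ₂}+r₃e^{iθ₃}=r₁+r₄e^{iθ₄} gives r₂ω₂e^{iθ₂}+r₃ω₃e^{iθ₃}=r₄ω₄e^{iθ₄}.
Eliminating the other unknown: ω₃ = r₂ω₂ sin(θ₄−θ₂) / [r₃ sin(θ₃−θ₄)].
Numerator sine = -0.35021; denominator sine = -0.78478.
Result = 0.0341·3.89·(-0.35021) / (0.1252·(-0.78478)) = +0.4728 rad/s; magnitude 0.4728 rad/s.

0.473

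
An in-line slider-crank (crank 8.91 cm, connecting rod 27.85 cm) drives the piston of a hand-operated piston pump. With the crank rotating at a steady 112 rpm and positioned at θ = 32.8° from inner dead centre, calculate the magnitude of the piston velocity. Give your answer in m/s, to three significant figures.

0.721

ω = 2π·112/60 = 11.73 rad/s
For an in-line slider-crank, x = r cosθ + √(L² − r² sin²θ), so v = −rω sinθ·[1 + r cosθ/√(L² − r² sin²θ)].
With r = 0.0891 m, L = 0.2785 m, θ = 32.8°: √(L² − r² sin²θ) = 0.27429 m.
v = −0.0891·11.73·0.54171·[1 + 0.0891·0.84057/0.27429] = -0.72067 m/s.
|v| = 0.72067 m/s.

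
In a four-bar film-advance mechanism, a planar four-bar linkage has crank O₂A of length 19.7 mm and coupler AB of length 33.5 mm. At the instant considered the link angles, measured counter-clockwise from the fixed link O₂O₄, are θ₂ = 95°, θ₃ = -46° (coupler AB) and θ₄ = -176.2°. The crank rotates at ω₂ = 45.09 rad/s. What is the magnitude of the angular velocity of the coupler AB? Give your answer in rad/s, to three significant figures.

ω₂ = 45.09 rad/s
Differentiating the loop-closure r₂e^{iθ₂}+r₃e^{iθ₃}=r₁+r₄e^{iθ₄} gives r₂ω₂e^{iθ₂}+r₃ω₃e^{iθ₃}=r₄ω₄e^{iθ₄}.
Eliminating the other unknown: ω₃ = r₂ω₂ sin(θ₄−θ₂) / [r₃ sin(θ₃−θ₄)].
Numerator sine = +0.99978; denominator sine = +0.76380.
Result = 0.0197·45.09·(+0.99978) / (0.0335·(+0.76380)) = +34.708 rad/s; magnitude 34.708 rad/s.

34.7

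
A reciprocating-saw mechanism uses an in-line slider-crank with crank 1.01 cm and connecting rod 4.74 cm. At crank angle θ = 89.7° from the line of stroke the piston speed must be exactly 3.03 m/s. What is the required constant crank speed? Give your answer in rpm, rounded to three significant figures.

For an in-line slider-crank, |v_piston| = rω|sinθ|·[1 + r cosθ/√(L² − r² sin²θ)].
With r = 0.0101 m, L = 0.0474 m, θ = 89.7°: the bracketed kinematic factor |dx/dθ| = 0.010111 m.
ω = v/|dx/dθ| = 3.03/0.010111 = 299.66 rad/s.
N = 60ω/(2π) = 2861.6 rpm.

2860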